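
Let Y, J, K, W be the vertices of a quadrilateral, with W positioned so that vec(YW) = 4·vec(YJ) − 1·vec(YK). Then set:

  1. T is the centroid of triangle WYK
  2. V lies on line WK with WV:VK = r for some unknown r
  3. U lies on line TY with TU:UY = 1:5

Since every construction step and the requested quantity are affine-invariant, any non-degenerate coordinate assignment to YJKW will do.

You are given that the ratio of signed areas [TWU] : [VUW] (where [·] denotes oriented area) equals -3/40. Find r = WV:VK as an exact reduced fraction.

r = -5/2

Work in coordinates with Y = (0, 0), J = (1, 0), K = (0, 1), W = (4, -1).
1. T is the centroid of triangle WYK ⇒ T = (4/3, 0)
2. With WV:VK = r, write λ = r/(r+1) so V = W + λ·(K−W); V is affine-linear in λ
3. U lies on line TY with TU:UY = 1:5 ⇒ U = (10/9, 0)
Every point depending on V is an affine combination of V and λ-independent points, so each such coordinate is linear in λ; the λ² term in each signed area is a multiple of (K−W)×(K−W) = 0, so 2·[TWU] and 2·[VUW] are each linear in λ. Evaluating at λ=0 and λ=1:
  2·[TWU] = -2/9,   2·[VUW] = 16/9·λ
So [TWU]:[VUW] = (-2/9) / (16/9·λ). Setting this equal to -3/40:
  -2/9 = -3/40·(16/9·λ)  ⇒  λ = 5/3
Then r = λ/(1−λ) = (5/3)/(-2/3) = -5/2. Check: with r = -5/2, V = (-8/3, 7/3) and [TWU]:[VUW] = -3/40 as required.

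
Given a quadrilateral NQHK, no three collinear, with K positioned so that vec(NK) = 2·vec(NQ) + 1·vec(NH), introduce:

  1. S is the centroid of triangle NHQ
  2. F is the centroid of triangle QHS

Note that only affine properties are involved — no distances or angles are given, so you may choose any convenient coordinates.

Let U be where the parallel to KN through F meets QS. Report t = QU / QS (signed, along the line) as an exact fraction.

t = 13/12

Choose coordinates N = (0, 0), Q = (1, 0), H = (0, 1), K = (2, 1).
1. S is the centroid of triangle NHQ ⇒ S = (1/3, 1/3)
2. F is the centroid of triangle QHS ⇒ F = (4/9, 4/9)
through F parallel to KN: direction (-2, -1); meets QS at U = (5/18, 13/36)
U = Q + t·(S−Q) with t = 13/12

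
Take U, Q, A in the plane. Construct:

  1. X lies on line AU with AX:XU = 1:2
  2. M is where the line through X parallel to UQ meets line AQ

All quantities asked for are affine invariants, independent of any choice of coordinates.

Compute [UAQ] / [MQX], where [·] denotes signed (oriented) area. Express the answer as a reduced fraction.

[UAQ]:[MQX] = 9/2

Work in coordinates with U = (0, 0), Q = (1, 0), A = (0, 1).
1. X lies on line AU with AX:XU = 1:2 ⇒ X = (0, 2/3)
2. M is where the line through X parallel to UQ meets line AQ ⇒ M = (1/3, 2/3)
2·[UAQ] = -1, 2·[MQX] = -2/9
[UAQ]:[MQX] = -1:-2/9 = 9/2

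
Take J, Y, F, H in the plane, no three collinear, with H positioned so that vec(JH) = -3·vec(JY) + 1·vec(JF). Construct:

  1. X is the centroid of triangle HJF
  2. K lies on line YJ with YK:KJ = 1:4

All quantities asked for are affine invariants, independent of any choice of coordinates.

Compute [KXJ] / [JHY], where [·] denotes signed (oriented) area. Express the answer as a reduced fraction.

Assign J = (0, 0), Y = (1, 0), F = (0, 1), H = (-3, 1) — the answer is frame-independent, so this choice is without loss of generality.
1. X is the centroid of triangle HJF ⇒ X = (-1, 2/3)
2. K lies on line YJ with YK:KJ = 1:4 ⇒ K = (4/5, 0)
2·[KXJ] = 8/15, 2·[JHY] = -1
[KXJ]:[JHY] = 8/15:-1 = -8/15

[KXJ]:[JHY] = -8/15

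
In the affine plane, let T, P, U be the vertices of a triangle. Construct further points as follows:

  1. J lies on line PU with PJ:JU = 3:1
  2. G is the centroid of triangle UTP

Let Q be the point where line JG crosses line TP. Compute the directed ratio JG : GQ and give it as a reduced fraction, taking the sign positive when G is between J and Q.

JG:GQ = 5/4

Choose coordinates T = (0, 0), P = (1, 0), U = (0, 1).
1. J lies on line PU with PJ:JU = 3:1 ⇒ J = (1/4, 3/4)
2. G is the centroid of triangle UTP ⇒ G = (1/3, 1/3)
line JG meets TP at Q = (2/5, 0)
G = J + t·(Q−J) with t = 5/9, so JG:GQ = 5/9:4/9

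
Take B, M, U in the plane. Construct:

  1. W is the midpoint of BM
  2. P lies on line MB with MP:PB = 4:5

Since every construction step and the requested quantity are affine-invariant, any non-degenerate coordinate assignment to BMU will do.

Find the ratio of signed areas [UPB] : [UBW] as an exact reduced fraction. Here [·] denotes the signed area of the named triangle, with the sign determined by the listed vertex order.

[UPB]:[UBW] = -10/9

Assign B = (0, 0), M = (1, 0), U = (0, 1) — the answer is frame-independent, so this choice is without loss of generality.
1. W is the midpoint of BM ⇒ W = (1/2, 0)
2. P lies on line MB with MP:PB = 4:5 ⇒ P = (5/9, 0)
2·[UPB] = -5/9, 2·[UBW] = 1/2
[UPB]:[UBW] = -5/9:1/2 = -10/9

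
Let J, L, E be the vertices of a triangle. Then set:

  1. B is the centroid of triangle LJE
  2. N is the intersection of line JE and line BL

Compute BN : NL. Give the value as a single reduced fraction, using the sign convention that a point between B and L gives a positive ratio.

BN:NL = -1/3

Work in coordinates with J = (0, 0), L = (1, 0), E = (0, 1).
1. B is the centroid of triangle LJE ⇒ B = (1/3, 1/3)
2. N is the intersection of line JE and line BL ⇒ N = (0, 1/2)
N = B + t·(L−B) with t = -1/2, so BN:NL = t:(1−t) = -1/2:3/2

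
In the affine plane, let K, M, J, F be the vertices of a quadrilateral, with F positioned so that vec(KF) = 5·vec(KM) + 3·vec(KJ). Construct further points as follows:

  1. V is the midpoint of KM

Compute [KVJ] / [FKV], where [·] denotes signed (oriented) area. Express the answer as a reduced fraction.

[KVJ]:[FKV] = 1/3

Set K = (0, 0), M = (1, 0), J = (0, 1), F = (5, 3); any affine frame gives the same invariant.
1. V is the midpoint of KM ⇒ V = (1/2, 0)
2·[KVJ] = 1/2, 2·[FKV] = 3/2
[KVJ]:[FKV] = 1/2:3/2 = 1/3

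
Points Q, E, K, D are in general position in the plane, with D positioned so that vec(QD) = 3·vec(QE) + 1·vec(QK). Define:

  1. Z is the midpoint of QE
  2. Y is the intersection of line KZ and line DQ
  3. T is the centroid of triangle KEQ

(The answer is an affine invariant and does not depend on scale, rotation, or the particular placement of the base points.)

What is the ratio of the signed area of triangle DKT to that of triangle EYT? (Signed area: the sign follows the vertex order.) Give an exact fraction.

Set Q = (0, 0), E = (1, 0), K = (0, 1), D = (3, 1); any affine frame gives the same invariant.
1. Z is the midpoint of QE ⇒ Z = (1/2, 0)
2. Y is the intersection of line KZ and line DQ ⇒ Y = (3/7, 1/7)
3. T is the centroid of triangle KEQ ⇒ T = (1/3, 1/3)
2·[DKT] = 2, 2·[EYT] = -2/21
[DKT]:[EYT] = 2:-2/21 = -21

[DKT]:[EYT] = -21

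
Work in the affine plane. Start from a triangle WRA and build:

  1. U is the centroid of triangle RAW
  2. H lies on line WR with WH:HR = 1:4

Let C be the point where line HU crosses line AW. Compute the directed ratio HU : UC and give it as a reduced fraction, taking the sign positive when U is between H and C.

HU:UC = -2/5

Assign W = (0, 0), R = (1, 0), A = (0, 1) — the answer is frame-independent, so this choice is without loss of generality.
1. U is the centroid of triangle RAW ⇒ U = (1/3, 1/3)
2. H lies on line WR with WH:HR = 1:4 ⇒ H = (1/5, 0)
line HU meets AW at C = (0, -1/2)
U = H + t·(C−H) with t = -2/3, so HU:UC = -2/3:5/3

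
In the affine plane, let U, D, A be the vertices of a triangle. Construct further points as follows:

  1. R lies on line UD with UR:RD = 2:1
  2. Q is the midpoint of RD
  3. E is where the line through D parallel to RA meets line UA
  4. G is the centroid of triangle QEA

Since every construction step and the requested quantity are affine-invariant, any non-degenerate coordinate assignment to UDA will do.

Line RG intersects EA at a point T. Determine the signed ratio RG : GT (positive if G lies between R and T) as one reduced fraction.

RG:GT = 7/5

Choose coordinates U = (0, 0), D = (1, 0), A = (0, 1).
1. R lies on line UD with UR:RD = 2:1 ⇒ R = (2/3, 0)
2. Q is the midpoint of RD ⇒ Q = (5/6, 0)
3. E is where the line through D parallel to RA meets line UA ⇒ E = (0, 3/2)
4. G is the centroid of triangle QEA ⇒ G = (5/18, 5/6)
line RG meets EA at T = (0, 10/7)
G = R + t·(T−R) with t = 7/12, so RG:GT = 7/12:5/12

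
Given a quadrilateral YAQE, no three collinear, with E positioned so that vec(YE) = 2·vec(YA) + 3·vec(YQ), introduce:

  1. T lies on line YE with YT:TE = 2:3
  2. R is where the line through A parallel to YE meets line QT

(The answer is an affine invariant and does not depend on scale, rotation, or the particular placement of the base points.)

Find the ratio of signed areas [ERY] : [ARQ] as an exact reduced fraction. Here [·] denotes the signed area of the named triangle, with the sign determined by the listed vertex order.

[ERY]:[ARQ] = -6/5

Set Y = (0, 0), A = (1, 0), Q = (0, 1), E = (2, 3); any affine frame gives the same invariant.
1. T lies on line YE with YT:TE = 2:3 ⇒ T = (4/5, 6/5)
2. R is where the line through A parallel to YE meets line QT ⇒ R = (2, 3/2)
2·[ERY] = -3, 2·[ARQ] = 5/2
[ERY]:[ARQ] = -3:5/2 = -6/5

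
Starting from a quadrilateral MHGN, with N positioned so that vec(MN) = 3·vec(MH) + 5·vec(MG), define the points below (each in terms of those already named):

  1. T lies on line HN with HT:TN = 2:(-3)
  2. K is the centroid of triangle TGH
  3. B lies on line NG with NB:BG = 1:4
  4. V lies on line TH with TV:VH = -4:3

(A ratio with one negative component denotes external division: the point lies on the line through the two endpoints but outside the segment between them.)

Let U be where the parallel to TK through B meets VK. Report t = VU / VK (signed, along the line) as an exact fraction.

Set M = (0, 0), H = (1, 0), G = (0, 1), N = (3, 5); any affine frame gives the same invariant.
1. T lies on line HN with HT:TN = 2:(-3) ⇒ T = (-3, -10)
2. K is the centroid of triangle TGH ⇒ K = (-2/3, -3)
3. B lies on line NG with NB:BG = 1:4 ⇒ B = (12/5, 21/5)
4. V lies on line TH with TV:VH = -4:3 ⇒ V = (13, 30)
through B parallel to TK: direction (7/3, 7); meets VK at U = (11/4, 21/4)
U = V + t·(K−V) with t = 3/4

t = 3/4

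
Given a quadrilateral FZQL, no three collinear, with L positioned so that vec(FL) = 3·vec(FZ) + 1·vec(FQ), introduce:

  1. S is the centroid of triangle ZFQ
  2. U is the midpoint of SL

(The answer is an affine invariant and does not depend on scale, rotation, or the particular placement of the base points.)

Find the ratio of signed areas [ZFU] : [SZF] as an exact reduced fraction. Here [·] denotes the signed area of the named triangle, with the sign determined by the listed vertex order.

[ZFU]:[SZF] = 2

Choose coordinates F = (0, 0), Z = (1, 0), Q = (0, 1), L = (3, 1).
1. S is the centroid of triangle ZFQ ⇒ S = (1/3, 1/3)
2. U is the midpoint of SL ⇒ U = (5/3, 2/3)
2·[ZFU] = -2/3, 2·[SZF] = -1/3
[ZFU]:[SZF] = -2/3:-1/3 = 2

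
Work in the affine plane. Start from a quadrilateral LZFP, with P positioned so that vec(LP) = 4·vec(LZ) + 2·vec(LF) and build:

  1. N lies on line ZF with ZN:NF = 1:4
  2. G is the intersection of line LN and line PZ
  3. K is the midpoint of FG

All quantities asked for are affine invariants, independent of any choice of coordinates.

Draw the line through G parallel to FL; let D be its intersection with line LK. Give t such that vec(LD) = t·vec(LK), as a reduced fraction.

t = 2

Choose coordinates L = (0, 0), Z = (1, 0), F = (0, 1), P = (4, 2).
1. N lies on line ZF with ZN:NF = 1:4 ⇒ N = (4/5, 1/5)
2. G is the intersection of line LN and line PZ ⇒ G = (8/5, 2/5)
3. K is the midpoint of FG ⇒ K = (4/5, 7/10)
through G parallel to FL: direction (0, -1); meets LK at D = (8/5, 7/5)
D = L + t·(K−L) with t = 2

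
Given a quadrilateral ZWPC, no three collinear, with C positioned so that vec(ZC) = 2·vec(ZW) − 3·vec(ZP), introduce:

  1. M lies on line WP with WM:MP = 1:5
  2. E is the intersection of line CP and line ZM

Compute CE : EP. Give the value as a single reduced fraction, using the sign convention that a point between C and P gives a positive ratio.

CE:EP = 17/5

Work in coordinates with Z = (0, 0), W = (1, 0), P = (0, 1), C = (2, -3).
1. M lies on line WP with WM:MP = 1:5 ⇒ M = (5/6, 1/6)
2. E is the intersection of line CP and line ZM ⇒ E = (5/11, 1/11)
E = C + t·(P−C) with t = 17/22, so CE:EP = t:(1−t) = 17/22:5/22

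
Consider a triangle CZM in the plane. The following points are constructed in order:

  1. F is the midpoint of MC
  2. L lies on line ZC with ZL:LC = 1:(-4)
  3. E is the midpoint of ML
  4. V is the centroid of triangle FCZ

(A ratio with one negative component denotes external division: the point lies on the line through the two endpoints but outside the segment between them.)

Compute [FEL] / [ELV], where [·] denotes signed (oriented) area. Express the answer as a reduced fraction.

[FEL]:[ELV] = 6/7

Set C = (0, 0), Z = (1, 0), M = (0, 1); any affine frame gives the same invariant.
1. F is the midpoint of MC ⇒ F = (0, 1/2)
2. L lies on line ZC with ZL:LC = 1:(-4) ⇒ L = (4/3, 0)
3. E is the midpoint of ML ⇒ E = (2/3, 1/2)
4. V is the centroid of triangle FCZ ⇒ V = (1/3, 1/6)
2·[FEL] = -1/3, 2·[ELV] = -7/18
[FEL]:[ELV] = -1/3:-7/18 = 6/7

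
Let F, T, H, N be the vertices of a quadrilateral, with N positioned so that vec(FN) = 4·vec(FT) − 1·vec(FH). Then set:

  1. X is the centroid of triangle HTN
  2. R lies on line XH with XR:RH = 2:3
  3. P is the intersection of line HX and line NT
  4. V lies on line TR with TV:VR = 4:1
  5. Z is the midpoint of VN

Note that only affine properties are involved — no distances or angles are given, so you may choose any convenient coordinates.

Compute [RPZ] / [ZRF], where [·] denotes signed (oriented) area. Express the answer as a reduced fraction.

[RPZ]:[ZRF] = 12/67

Assign F = (0, 0), T = (1, 0), H = (0, 1), N = (4, -1) — the answer is frame-independent, so this choice is without loss of generality.
1. X is the centroid of triangle HTN ⇒ X = (5/3, 0)
2. R lies on line XH with XR:RH = 2:3 ⇒ R = (1, 2/5)
3. P is the intersection of line HX and line NT ⇒ P = (5/2, -1/2)
4. V lies on line TR with TV:VR = 4:1 ⇒ V = (1, 8/25)
5. Z is the midpoint of VN ⇒ Z = (5/2, -17/50)
2·[RPZ] = 6/25, 2·[ZRF] = 67/50
[RPZ]:[ZRF] = 6/25:67/50 = 12/67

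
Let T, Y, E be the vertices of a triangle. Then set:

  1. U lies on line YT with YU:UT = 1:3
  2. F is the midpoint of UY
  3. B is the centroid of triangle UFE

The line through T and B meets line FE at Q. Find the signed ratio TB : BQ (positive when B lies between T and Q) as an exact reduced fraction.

Assign T = (0, 0), Y = (1, 0), E = (0, 1) — the answer is frame-independent, so this choice is without loss of generality.
1. U lies on line YT with YU:UT = 1:3 ⇒ U = (3/4, 0)
2. F is the midpoint of UY ⇒ F = (7/8, 0)
3. B is the centroid of triangle UFE ⇒ B = (13/24, 1/3)
line TB meets FE at Q = (91/160, 7/20)
B = T + t·(Q−T) with t = 20/21, so TB:BQ = 20/21:1/21

TB:BQ = 20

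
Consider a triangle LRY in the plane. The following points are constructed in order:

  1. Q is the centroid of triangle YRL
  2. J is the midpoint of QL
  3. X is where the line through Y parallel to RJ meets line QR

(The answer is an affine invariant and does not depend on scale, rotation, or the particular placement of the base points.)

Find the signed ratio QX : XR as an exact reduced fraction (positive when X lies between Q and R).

Work in coordinates with L = (0, 0), R = (1, 0), Y = (0, 1).
1. Q is the centroid of triangle YRL ⇒ Q = (1/3, 1/3)
2. J is the midpoint of QL ⇒ J = (1/6, 1/6)
3. X is where the line through Y parallel to RJ meets line QR ⇒ X = (-5/3, 4/3)
X = Q + t·(R−Q) with t = -3, so QX:XR = t:(1−t) = -3:4

QX:XR = -3/4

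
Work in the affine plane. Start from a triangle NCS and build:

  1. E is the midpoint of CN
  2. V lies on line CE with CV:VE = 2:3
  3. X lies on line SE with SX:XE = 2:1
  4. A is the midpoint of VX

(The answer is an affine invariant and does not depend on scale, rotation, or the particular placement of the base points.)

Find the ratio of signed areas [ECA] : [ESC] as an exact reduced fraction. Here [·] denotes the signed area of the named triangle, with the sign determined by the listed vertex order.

[ECA]:[ESC] = -1/6

Choose coordinates N = (0, 0), C = (1, 0), S = (0, 1).
1. E is the midpoint of CN ⇒ E = (1/2, 0)
2. V lies on line CE with CV:VE = 2:3 ⇒ V = (4/5, 0)
3. X lies on line SE with SX:XE = 2:1 ⇒ X = (1/3, 1/3)
4. A is the midpoint of VX ⇒ A = (17/30, 1/6)
2·[ECA] = 1/12, 2·[ESC] = -1/2
[ECA]:[ESC] = 1/12:-1/2 = -1/6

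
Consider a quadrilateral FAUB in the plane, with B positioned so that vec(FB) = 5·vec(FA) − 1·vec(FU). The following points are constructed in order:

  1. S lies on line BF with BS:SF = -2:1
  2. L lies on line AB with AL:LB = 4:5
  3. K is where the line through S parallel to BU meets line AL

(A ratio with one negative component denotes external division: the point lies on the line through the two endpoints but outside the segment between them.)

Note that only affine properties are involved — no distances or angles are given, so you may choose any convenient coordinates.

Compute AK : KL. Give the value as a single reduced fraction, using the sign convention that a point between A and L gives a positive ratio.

Choose coordinates F = (0, 0), A = (1, 0), U = (0, 1), B = (5, -1).
1. S lies on line BF with BS:SF = -2:1 ⇒ S = (-5, 1)
2. L lies on line AB with AL:LB = 4:5 ⇒ L = (25/9, -4/9)
3. K is where the line through S parallel to BU meets line AL ⇒ K = (-25/3, 7/3)
K = A + t·(L−A) with t = -21/4, so AK:KL = t:(1−t) = -21/4:25/4

AK:KL = -21/25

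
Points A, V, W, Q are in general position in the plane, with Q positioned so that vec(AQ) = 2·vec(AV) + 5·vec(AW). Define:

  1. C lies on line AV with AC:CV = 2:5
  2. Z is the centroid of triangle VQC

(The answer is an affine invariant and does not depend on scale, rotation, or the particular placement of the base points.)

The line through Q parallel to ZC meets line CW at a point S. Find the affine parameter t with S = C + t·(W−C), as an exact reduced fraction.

t = 25/27

Assign A = (0, 0), V = (1, 0), W = (0, 1), Q = (2, 5) — the answer is frame-independent, so this choice is without loss of generality.
1. C lies on line AV with AC:CV = 2:5 ⇒ C = (2/7, 0)
2. Z is the centroid of triangle VQC ⇒ Z = (23/21, 5/3)
through Q parallel to ZC: direction (-17/21, -5/3); meets CW at S = (4/189, 25/27)
S = C + t·(W−C) with t = 25/27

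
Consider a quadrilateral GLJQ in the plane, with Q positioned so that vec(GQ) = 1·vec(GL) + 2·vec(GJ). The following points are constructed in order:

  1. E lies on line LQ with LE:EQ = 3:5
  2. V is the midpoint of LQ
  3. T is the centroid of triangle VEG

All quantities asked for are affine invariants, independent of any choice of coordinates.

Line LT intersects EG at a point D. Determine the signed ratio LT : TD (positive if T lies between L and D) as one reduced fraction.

LT:TD = -10

Work in coordinates with G = (0, 0), L = (1, 0), J = (0, 1), Q = (1, 2).
1. E lies on line LQ with LE:EQ = 3:5 ⇒ E = (1, 3/4)
2. V is the midpoint of LQ ⇒ V = (1, 1)
3. T is the centroid of triangle VEG ⇒ T = (2/3, 7/12)
line LT meets EG at D = (7/10, 21/40)
T = L + t·(D−L) with t = 10/9, so LT:TD = 10/9:-1/9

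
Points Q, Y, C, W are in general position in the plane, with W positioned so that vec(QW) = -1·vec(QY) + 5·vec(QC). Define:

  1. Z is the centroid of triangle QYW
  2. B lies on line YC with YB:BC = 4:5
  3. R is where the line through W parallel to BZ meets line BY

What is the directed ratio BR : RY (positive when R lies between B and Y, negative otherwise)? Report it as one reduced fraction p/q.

Choose coordinates Q = (0, 0), Y = (1, 0), C = (0, 1), W = (-1, 5).
1. Z is the centroid of triangle QYW ⇒ Z = (0, 5/3)
2. B lies on line YC with YB:BC = 4:5 ⇒ B = (5/9, 4/9)
3. R is where the line through W parallel to BZ meets line BY ⇒ R = (3/2, -1/2)
R = B + t·(Y−B) with t = 17/8, so BR:RY = t:(1−t) = 17/8:-9/8

BR:RY = -17/9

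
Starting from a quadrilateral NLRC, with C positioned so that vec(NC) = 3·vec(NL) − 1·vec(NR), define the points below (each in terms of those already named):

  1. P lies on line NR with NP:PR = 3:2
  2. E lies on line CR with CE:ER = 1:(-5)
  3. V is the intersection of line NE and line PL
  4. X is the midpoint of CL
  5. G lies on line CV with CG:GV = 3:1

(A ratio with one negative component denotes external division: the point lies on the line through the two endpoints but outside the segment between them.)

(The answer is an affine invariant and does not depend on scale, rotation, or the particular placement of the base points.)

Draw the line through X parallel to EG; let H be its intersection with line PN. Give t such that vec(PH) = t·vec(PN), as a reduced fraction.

Choose coordinates N = (0, 0), L = (1, 0), R = (0, 1), C = (3, -1).
1. P lies on line NR with NP:PR = 3:2 ⇒ P = (0, 3/5)
2. E lies on line CR with CE:ER = 1:(-5) ⇒ E = (15/4, -3/2)
3. V is the intersection of line NE and line PL ⇒ V = (3, -6/5)
4. X is the midpoint of CL ⇒ X = (2, -1/2)
5. G lies on line CV with CG:GV = 3:1 ⇒ G = (3, -23/20)
through X parallel to EG: direction (-3/4, 7/20); meets PN at H = (0, 13/30)
H = P + t·(N−P) with t = 5/18

t = 5/18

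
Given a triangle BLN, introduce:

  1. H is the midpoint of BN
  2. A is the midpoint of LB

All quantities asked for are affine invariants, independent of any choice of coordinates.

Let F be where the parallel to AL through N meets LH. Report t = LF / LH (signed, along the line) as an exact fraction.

Set B = (0, 0), L = (1, 0), N = (0, 1); any affine frame gives the same invariant.
1. H is the midpoint of BN ⇒ H = (0, 1/2)
2. A is the midpoint of LB ⇒ A = (1/2, 0)
through N parallel to AL: direction (1/2, 0); meets LH at F = (-1, 1)
F = L + t·(H−L) with t = 2

t = 2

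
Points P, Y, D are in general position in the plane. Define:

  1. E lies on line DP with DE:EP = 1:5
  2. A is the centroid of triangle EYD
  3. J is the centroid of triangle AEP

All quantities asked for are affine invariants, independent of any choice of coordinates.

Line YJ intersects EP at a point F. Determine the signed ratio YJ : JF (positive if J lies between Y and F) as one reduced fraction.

YJ:JF = 8

Assign P = (0, 0), Y = (1, 0), D = (0, 1) — the answer is frame-independent, so this choice is without loss of generality.
1. E lies on line DP with DE:EP = 1:5 ⇒ E = (0, 5/6)
2. A is the centroid of triangle EYD ⇒ A = (1/3, 11/18)
3. J is the centroid of triangle AEP ⇒ J = (1/9, 13/27)
line YJ meets EP at F = (0, 13/24)
J = Y + t·(F−Y) with t = 8/9, so YJ:JF = 8/9:1/9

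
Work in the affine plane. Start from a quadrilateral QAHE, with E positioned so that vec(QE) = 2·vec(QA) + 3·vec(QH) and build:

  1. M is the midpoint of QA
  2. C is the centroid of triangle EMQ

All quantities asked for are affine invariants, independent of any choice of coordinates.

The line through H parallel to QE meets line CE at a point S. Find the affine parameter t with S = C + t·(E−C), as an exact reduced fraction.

t = 5

Choose coordinates Q = (0, 0), A = (1, 0), H = (0, 1), E = (2, 3).
1. M is the midpoint of QA ⇒ M = (1/2, 0)
2. C is the centroid of triangle EMQ ⇒ C = (5/6, 1)
through H parallel to QE: direction (2, 3); meets CE at S = (20/3, 11)
S = C + t·(E−C) with t = 5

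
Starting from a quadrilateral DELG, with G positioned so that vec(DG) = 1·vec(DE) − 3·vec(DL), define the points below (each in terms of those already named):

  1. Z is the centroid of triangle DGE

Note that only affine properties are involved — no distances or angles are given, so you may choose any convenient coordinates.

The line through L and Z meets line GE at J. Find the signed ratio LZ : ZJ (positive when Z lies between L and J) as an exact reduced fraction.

LZ:ZJ = 2

Work in coordinates with D = (0, 0), E = (1, 0), L = (0, 1), G = (1, -3).
1. Z is the centroid of triangle DGE ⇒ Z = (2/3, -1)
line LZ meets GE at J = (1, -2)
Z = L + t·(J−L) with t = 2/3, so LZ:ZJ = 2/3:1/3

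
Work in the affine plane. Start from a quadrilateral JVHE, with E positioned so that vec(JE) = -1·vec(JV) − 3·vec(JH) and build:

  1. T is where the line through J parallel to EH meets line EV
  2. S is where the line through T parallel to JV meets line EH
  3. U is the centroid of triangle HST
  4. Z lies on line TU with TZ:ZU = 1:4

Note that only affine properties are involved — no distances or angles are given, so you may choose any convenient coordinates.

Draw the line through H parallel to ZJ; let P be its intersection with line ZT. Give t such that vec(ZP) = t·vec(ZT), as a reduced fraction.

Set J = (0, 0), V = (1, 0), H = (0, 1), E = (-1, -3); any affine frame gives the same invariant.
1. T is where the line through J parallel to EH meets line EV ⇒ T = (-3/5, -12/5)
2. S is where the line through T parallel to JV meets line EH ⇒ S = (-17/20, -12/5)
3. U is the centroid of triangle HST ⇒ U = (-29/60, -19/15)
4. Z lies on line TU with TZ:ZU = 1:4 ⇒ Z = (-173/300, -163/75)
through H parallel to ZJ: direction (173/300, 163/75); meets ZT at P = (-2941/7200, -971/1800)
P = Z + t·(T−Z) with t = -173/24

t = -173/24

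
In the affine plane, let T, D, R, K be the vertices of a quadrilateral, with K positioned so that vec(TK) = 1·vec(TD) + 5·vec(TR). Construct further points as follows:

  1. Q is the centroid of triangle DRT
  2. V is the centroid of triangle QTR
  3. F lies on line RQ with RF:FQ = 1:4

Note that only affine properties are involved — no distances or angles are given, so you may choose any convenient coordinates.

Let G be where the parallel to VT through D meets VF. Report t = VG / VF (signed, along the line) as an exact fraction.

t = -20/3

Set T = (0, 0), D = (1, 0), R = (0, 1), K = (1, 5); any affine frame gives the same invariant.
1. Q is the centroid of triangle DRT ⇒ Q = (1/3, 1/3)
2. V is the centroid of triangle QTR ⇒ V = (1/9, 4/9)
3. F lies on line RQ with RF:FQ = 1:4 ⇒ F = (1/15, 13/15)
through D parallel to VT: direction (-1/9, -4/9); meets VF at G = (11/27, -64/27)
G = V + t·(F−V) with t = -20/3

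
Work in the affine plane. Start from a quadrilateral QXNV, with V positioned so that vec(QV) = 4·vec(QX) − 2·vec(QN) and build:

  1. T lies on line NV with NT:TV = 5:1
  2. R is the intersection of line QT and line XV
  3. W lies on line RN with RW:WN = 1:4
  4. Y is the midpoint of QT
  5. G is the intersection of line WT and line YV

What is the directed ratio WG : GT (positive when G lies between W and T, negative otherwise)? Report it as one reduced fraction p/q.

Set Q = (0, 0), X = (1, 0), N = (0, 1), V = (4, -2); any affine frame gives the same invariant.
1. T lies on line NV with NT:TV = 5:1 ⇒ T = (10/3, -3/2)
2. R is the intersection of line QT and line XV ⇒ R = (40/13, -18/13)
3. W lies on line RN with RW:WN = 1:4 ⇒ W = (32/13, -59/65)
4. Y is the midpoint of QT ⇒ Y = (5/3, -3/4)
5. G is the intersection of line WT and line YV ⇒ G = (740/171, -124/57)
G = W + t·(T−W) with t = 122/57, so WG:GT = t:(1−t) = 122/57:-65/57

WG:GT = -122/65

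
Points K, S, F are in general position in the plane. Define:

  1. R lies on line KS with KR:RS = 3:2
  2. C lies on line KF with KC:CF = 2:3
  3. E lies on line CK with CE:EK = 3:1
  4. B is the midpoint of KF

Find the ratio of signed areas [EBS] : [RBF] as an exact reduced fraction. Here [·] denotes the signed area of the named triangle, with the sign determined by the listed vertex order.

[EBS]:[RBF] = 4/3

Work in coordinates with K = (0, 0), S = (1, 0), F = (0, 1).
1. R lies on line KS with KR:RS = 3:2 ⇒ R = (3/5, 0)
2. C lies on line KF with KC:CF = 2:3 ⇒ C = (0, 2/5)
3. E lies on line CK with CE:EK = 3:1 ⇒ E = (0, 1/10)
4. B is the midpoint of KF ⇒ B = (0, 1/2)
2·[EBS] = -2/5, 2·[RBF] = -3/10
[EBS]:[RBF] = -2/5:-3/10 = 4/3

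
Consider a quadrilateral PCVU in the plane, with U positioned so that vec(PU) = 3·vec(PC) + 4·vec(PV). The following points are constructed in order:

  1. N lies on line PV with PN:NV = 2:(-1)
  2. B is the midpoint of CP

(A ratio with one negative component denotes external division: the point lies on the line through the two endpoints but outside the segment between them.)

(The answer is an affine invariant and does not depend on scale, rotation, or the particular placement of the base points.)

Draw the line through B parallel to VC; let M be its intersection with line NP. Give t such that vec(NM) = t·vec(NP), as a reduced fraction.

Work in coordinates with P = (0, 0), C = (1, 0), V = (0, 1), U = (3, 4).
1. N lies on line PV with PN:NV = 2:(-1) ⇒ N = (0, 2)
2. B is the midpoint of CP ⇒ B = (1/2, 0)
through B parallel to VC: direction (1, -1); meets NP at M = (0, 1/2)
M = N + t·(P−N) with t = 3/4

t = 3/4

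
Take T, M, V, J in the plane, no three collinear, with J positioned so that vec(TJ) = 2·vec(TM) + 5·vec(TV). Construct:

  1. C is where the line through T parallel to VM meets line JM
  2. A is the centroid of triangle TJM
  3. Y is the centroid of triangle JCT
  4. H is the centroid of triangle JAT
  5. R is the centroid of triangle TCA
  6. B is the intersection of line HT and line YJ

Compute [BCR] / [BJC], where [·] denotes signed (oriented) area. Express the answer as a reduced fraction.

Assign T = (0, 0), M = (1, 0), V = (0, 1), J = (2, 5) — the answer is frame-independent, so this choice is without loss of generality.
1. C is where the line through T parallel to VM meets line JM ⇒ C = (5/6, -5/6)
2. A is the centroid of triangle TJM ⇒ A = (1, 5/3)
3. Y is the centroid of triangle JCT ⇒ Y = (17/18, 25/18)
4. H is the centroid of triangle JAT ⇒ H = (1, 20/9)
5. R is the centroid of triangle TCA ⇒ R = (11/18, 5/18)
6. B is the intersection of line HT and line YJ ⇒ B = (63/41, 140/41)
2·[BCR] = -1910/1107, 2·[BJC] = -35/41
[BCR]:[BJC] = -1910/1107:-35/41 = 382/189

[BCR]:[BJC] = 382/189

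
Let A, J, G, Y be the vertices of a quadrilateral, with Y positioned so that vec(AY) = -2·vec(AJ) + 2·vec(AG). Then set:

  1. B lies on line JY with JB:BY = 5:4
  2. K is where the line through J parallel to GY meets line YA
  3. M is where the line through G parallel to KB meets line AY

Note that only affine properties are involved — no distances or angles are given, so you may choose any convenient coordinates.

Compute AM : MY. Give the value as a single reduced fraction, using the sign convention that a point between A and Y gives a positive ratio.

Choose coordinates A = (0, 0), J = (1, 0), G = (0, 1), Y = (-2, 2).
1. B lies on line JY with JB:BY = 5:4 ⇒ B = (-2/3, 10/9)
2. K is where the line through J parallel to GY meets line YA ⇒ K = (-1, 1)
3. M is where the line through G parallel to KB meets line AY ⇒ M = (-3/4, 3/4)
M = A + t·(Y−A) with t = 3/8, so AM:MY = t:(1−t) = 3/8:5/8

AM:MY = 3/5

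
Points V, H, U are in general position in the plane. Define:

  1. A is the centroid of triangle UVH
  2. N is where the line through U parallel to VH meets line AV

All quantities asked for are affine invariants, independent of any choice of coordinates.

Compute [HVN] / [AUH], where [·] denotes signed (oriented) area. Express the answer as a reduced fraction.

Set V = (0, 0), H = (1, 0), U = (0, 1); any affine frame gives the same invariant.
1. A is the centroid of triangle UVH ⇒ A = (1/3, 1/3)
2. N is where the line through U parallel to VH meets line AV ⇒ N = (1, 1)
2·[HVN] = -1, 2·[AUH] = -1/3
[HVN]:[AUH] = -1:-1/3 = 3

[HVN]:[AUH] = 3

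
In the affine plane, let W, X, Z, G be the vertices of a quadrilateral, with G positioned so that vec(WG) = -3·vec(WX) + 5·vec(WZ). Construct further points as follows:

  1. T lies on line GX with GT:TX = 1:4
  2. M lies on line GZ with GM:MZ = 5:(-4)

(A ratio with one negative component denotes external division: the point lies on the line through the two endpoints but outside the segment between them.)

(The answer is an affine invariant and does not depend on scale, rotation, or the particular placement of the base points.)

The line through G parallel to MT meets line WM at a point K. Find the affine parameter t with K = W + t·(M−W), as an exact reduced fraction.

t = 14/15

Work in coordinates with W = (0, 0), X = (1, 0), Z = (0, 1), G = (-3, 5).
1. T lies on line GX with GT:TX = 1:4 ⇒ T = (-11/5, 4)
2. M lies on line GZ with GM:MZ = 5:(-4) ⇒ M = (12, -15)
through G parallel to MT: direction (-71/5, 19); meets WM at K = (56/5, -14)
K = W + t·(M−W) with t = 14/15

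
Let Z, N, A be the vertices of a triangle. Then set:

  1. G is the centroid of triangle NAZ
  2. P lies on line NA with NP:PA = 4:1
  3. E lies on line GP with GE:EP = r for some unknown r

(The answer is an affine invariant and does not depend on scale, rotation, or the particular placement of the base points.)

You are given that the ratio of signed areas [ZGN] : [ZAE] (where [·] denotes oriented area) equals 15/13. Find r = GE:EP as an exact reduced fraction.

r = 1/2

Assign Z = (0, 0), N = (1, 0), A = (0, 1) — the answer is frame-independent, so this choice is without loss of generality.
1. G is the centroid of triangle NAZ ⇒ G = (1/3, 1/3)
2. P lies on line NA with NP:PA = 4:1 ⇒ P = (1/5, 4/5)
3. With GE:EP = r, write λ = r/(r+1) so E = G + λ·(P−G); E is affine-linear in λ
Every point depending on E is an affine combination of E and λ-independent points, so each such coordinate is linear in λ; the λ² term in each signed area is a multiple of (P−G)×(P−G) = 0, so 2·[ZGN] and 2·[ZAE] are each linear in λ. Evaluating at λ=0 and λ=1:
  2·[ZGN] = -1/3,   2·[ZAE] = 2/15·λ − 1/3
So [ZGN]:[ZAE] = (-1/3) / (2/15·λ − 1/3). Setting this equal to 15/13:
  -1/3 = 15/13·(2/15·λ − 1/3)  ⇒  λ = 1/3
Then r = λ/(1−λ) = (1/3)/(2/3) = 1/2. Check: with r = 1/2, E = (13/45, 22/45) and [ZGN]:[ZAE] = 15/13 as required.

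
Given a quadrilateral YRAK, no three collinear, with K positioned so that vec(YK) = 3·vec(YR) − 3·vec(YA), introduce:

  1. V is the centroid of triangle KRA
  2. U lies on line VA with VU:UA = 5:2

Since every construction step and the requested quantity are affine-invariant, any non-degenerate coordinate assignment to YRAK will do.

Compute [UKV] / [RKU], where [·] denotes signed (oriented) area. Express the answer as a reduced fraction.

Set Y = (0, 0), R = (1, 0), A = (0, 1), K = (3, -3); any affine frame gives the same invariant.
1. V is the centroid of triangle KRA ⇒ V = (4/3, -2/3)
2. U lies on line VA with VU:UA = 5:2 ⇒ U = (8/21, 11/21)
2·[UKV] = 5/21, 2·[RKU] = -17/21
[UKV]:[RKU] = 5/21:-17/21 = -5/17

[UKV]:[RKU] = -5/17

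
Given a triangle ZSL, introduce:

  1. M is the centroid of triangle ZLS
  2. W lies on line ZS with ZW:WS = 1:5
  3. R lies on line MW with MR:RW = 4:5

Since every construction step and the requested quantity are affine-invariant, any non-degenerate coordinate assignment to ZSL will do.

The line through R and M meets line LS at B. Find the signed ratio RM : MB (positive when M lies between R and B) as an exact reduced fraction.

Work in coordinates with Z = (0, 0), S = (1, 0), L = (0, 1).
1. M is the centroid of triangle ZLS ⇒ M = (1/3, 1/3)
2. W lies on line ZS with ZW:WS = 1:5 ⇒ W = (1/6, 0)
3. R lies on line MW with MR:RW = 4:5 ⇒ R = (7/27, 5/27)
line RM meets LS at B = (4/9, 5/9)
M = R + t·(B−R) with t = 2/5, so RM:MB = 2/5:3/5

RM:MB = 2/3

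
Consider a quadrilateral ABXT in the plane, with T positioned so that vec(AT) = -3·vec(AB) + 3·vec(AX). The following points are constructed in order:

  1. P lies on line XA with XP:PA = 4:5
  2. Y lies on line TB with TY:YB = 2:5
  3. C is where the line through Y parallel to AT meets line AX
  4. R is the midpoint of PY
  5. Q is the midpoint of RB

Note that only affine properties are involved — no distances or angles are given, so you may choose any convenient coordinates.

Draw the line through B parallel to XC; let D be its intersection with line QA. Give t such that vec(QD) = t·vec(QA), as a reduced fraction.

Choose coordinates A = (0, 0), B = (1, 0), X = (0, 1), T = (-3, 3).
1. P lies on line XA with XP:PA = 4:5 ⇒ P = (0, 5/9)
2. Y lies on line TB with TY:YB = 2:5 ⇒ Y = (-13/7, 15/7)
3. C is where the line through Y parallel to AT meets line AX ⇒ C = (0, 2/7)
4. R is the midpoint of PY ⇒ R = (-13/14, 85/63)
5. Q is the midpoint of RB ⇒ Q = (1/28, 85/126)
through B parallel to XC: direction (0, -5/7); meets QA at D = (1, 170/9)
D = Q + t·(A−Q) with t = -27

t = -27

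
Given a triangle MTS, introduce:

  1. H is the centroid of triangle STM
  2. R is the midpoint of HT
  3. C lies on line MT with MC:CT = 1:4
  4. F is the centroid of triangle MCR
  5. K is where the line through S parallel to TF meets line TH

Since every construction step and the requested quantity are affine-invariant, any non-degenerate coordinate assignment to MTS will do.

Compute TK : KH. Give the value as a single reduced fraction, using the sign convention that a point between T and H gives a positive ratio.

Choose coordinates M = (0, 0), T = (1, 0), S = (0, 1).
1. H is the centroid of triangle STM ⇒ H = (1/3, 1/3)
2. R is the midpoint of HT ⇒ R = (2/3, 1/6)
3. C lies on line MT with MC:CT = 1:4 ⇒ C = (1/5, 0)
4. F is the centroid of triangle MCR ⇒ F = (13/45, 1/18)
5. K is where the line through S parallel to TF meets line TH ⇒ K = (-32/27, 59/54)
K = T + t·(H−T) with t = 59/18, so TK:KH = t:(1−t) = 59/18:-41/18

TK:KH = -59/41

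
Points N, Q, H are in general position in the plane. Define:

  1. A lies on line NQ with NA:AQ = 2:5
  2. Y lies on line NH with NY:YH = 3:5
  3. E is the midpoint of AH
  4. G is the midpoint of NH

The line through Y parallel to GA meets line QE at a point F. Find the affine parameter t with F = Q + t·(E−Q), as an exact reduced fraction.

t = 11/8

Choose coordinates N = (0, 0), Q = (1, 0), H = (0, 1).
1. A lies on line NQ with NA:AQ = 2:5 ⇒ A = (2/7, 0)
2. Y lies on line NH with NY:YH = 3:5 ⇒ Y = (0, 3/8)
3. E is the midpoint of AH ⇒ E = (1/7, 1/2)
4. G is the midpoint of NH ⇒ G = (0, 1/2)
through Y parallel to GA: direction (2/7, -1/2); meets QE at F = (-5/28, 11/16)
F = Q + t·(E−Q) with t = 11/8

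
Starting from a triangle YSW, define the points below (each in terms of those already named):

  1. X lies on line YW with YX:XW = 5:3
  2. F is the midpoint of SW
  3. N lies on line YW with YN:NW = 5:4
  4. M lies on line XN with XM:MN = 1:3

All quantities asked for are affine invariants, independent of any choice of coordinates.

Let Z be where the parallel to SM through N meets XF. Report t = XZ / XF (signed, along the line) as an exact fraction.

Choose coordinates Y = (0, 0), S = (1, 0), W = (0, 1).
1. X lies on line YW with YX:XW = 5:3 ⇒ X = (0, 5/8)
2. F is the midpoint of SW ⇒ F = (1/2, 1/2)
3. N lies on line YW with YN:NW = 5:4 ⇒ N = (0, 5/9)
4. M lies on line XN with XM:MN = 1:3 ⇒ M = (0, 175/288)
through N parallel to SM: direction (-1, 175/288); meets XF at Z = (-20/103, 555/824)
Z = X + t·(F−X) with t = -40/103

t = -40/103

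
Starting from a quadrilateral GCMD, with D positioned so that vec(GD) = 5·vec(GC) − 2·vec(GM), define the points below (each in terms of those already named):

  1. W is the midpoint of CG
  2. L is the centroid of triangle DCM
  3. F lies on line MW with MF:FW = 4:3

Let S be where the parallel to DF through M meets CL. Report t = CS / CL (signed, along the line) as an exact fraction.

t = 8/3

Set G = (0, 0), C = (1, 0), M = (0, 1), D = (5, -2); any affine frame gives the same invariant.
1. W is the midpoint of CG ⇒ W = (1/2, 0)
2. L is the centroid of triangle DCM ⇒ L = (2, -1/3)
3. F lies on line MW with MF:FW = 4:3 ⇒ F = (2/7, 3/7)
through M parallel to DF: direction (-33/7, 17/7); meets CL at S = (11/3, -8/9)
S = C + t·(L−C) with t = 8/3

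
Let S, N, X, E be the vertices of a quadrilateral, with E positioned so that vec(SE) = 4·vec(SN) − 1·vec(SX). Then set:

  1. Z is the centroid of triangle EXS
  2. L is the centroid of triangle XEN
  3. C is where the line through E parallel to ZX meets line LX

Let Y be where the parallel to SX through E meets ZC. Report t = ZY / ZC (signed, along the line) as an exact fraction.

t = 1/2

Assign S = (0, 0), N = (1, 0), X = (0, 1), E = (4, -1) — the answer is frame-independent, so this choice is without loss of generality.
1. Z is the centroid of triangle EXS ⇒ Z = (4/3, 0)
2. L is the centroid of triangle XEN ⇒ L = (5/3, 0)
3. C is where the line through E parallel to ZX meets line LX ⇒ C = (20/3, -3)
through E parallel to SX: direction (0, 1); meets ZC at Y = (4, -3/2)
Y = Z + t·(C−Z) with t = 1/2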